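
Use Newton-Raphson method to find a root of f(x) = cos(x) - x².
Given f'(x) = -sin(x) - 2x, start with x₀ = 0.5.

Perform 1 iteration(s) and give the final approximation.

f(x) = cos(x) - x²
f'(x) = -sin(x) - 2x
x₀ = 0.5

Newton-Raphson formula: x_{n+1} = x_n - f(x_n)/f'(x_n)

Iteration 1:
  f(0.500000) = 0.627583
  f'(0.500000) = -1.479426
  x_1 = 0.500000 - 0.627583/(-1.479426) = 0.924207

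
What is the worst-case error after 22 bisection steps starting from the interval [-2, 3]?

Bisection error bound: |error| ≤ (b-a)/2^n
|error| ≤ (3 - (-2))/2^22 = 5/2^22
|error| ≤ 0.0000011921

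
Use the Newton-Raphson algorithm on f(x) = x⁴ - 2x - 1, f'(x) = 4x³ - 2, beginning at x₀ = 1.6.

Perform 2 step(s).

f(x) = x⁴ - 2x - 1
f'(x) = 4x³ - 2
x₀ = 1.6

Newton-Raphson formula: x_{n+1} = x_n - f(x_n)/f'(x_n)

Iteration 1:
  f(1.600000) = 2.353600
  f'(1.600000) = 14.384000
  x_1 = 1.600000 - 2.353600/14.384000 = 1.436374
Iteration 2:
  f(1.436374) = 0.383921
  f'(1.436374) = 9.853930
  x_2 = 1.436374 - 0.383921/9.853930 = 1.397413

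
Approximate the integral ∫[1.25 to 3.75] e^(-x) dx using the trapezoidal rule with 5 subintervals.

f(x) = e^(-x)
a = 1.25, b = 3.75, n = 5
h = (b - a)/n = 0.500000

Trapezoidal rule: (h/2)[f(x₀) + 2f(x₁) + 2f(x₂) + ... + f(xₙ)]

x_0 = 1.2500, f(x_0) = 0.286505, coefficient = 1
x_1 = 1.7500, f(x_1) = 0.173774, coefficient = 2
x_2 = 2.2500, f(x_2) = 0.105399, coefficient = 2
x_3 = 2.7500, f(x_3) = 0.063928, coefficient = 2
x_4 = 3.2500, f(x_4) = 0.038774, coefficient = 2
x_5 = 3.7500, f(x_5) = 0.023518, coefficient = 1

I ≈ (0.500000/2) × 1.073773 = 0.268443
Exact value: 0.262987
Error: 0.005456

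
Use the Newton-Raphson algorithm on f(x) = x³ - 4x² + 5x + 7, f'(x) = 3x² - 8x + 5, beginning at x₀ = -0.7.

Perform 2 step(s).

f(x) = x³ - 4x² + 5x + 7
f'(x) = 3x² - 8x + 5
x₀ = -0.7

Newton-Raphson formula: x_{n+1} = x_n - f(x_n)/f'(x_n)

Iteration 1:
  f(-0.700000) = 1.197000
  f'(-0.700000) = 12.070000
  x_1 = -0.700000 - 1.197000/12.070000 = -0.799171
Iteration 2:
  f(-0.799171) = -0.060969
  f'(-0.799171) = 13.309397
  x_2 = -0.799171 - (-0.060969)/13.309397 = -0.794591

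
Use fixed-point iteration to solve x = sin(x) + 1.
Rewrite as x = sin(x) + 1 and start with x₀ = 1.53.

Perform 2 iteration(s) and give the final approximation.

Equation: x = sin(x) + 1
Fixed-point form: x = sin(x) + 1
x₀ = 1.53

x_1 = g(1.530000) = 1.999168
x_2 = g(1.999168) = 1.909643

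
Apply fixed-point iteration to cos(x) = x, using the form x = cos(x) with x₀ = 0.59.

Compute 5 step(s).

Equation: cos(x) = x
Fixed-point form: x = cos(x)
x₀ = 0.59

x_1 = g(0.590000) = 0.830941
x_2 = g(0.830941) = 0.674181
x_3 = g(0.674181) = 0.781218
x_4 = g(0.781218) = 0.710056
x_5 = g(0.710056) = 0.758325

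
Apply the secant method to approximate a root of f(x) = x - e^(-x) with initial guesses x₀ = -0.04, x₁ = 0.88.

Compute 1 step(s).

f(x) = x - e^(-x)
x₀ = -0.04, x₁ = 0.88

Secant formula: x_{n+1} = x_n - f(x_n)(x_n - x_{n-1})/(f(x_n) - f(x_{n-1}))

Iteration 1:
  f(-0.040000) = -1.080811
  f(0.880000) = 0.465217
  x_2 = 0.880000 - 0.465217×(0.880000 - (-0.040000))/(0.465217 - (-1.080811))
       = 0.603162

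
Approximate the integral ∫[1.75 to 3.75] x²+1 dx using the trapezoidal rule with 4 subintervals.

f(x) = x²+1
a = 1.75, b = 3.75, n = 4
h = (b - a)/n = 0.500000

Trapezoidal rule: (h/2)[f(x₀) + 2f(x₁) + 2f(x₂) + ... + f(xₙ)]

x_0 = 1.7500, f(x_0) = 4.062500, coefficient = 1
x_1 = 2.2500, f(x_1) = 6.062500, coefficient = 2
x_2 = 2.7500, f(x_2) = 8.562500, coefficient = 2
x_3 = 3.2500, f(x_3) = 11.562500, coefficient = 2
x_4 = 3.7500, f(x_4) = 15.062500, coefficient = 1

I ≈ (0.500000/2) × 71.500000 = 17.875000
Exact value: 17.791667
Error: 0.083333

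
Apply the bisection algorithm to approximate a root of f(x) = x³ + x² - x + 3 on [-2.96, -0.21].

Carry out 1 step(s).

f(x) = x³ + x² - x + 3
Initial interval: [-2.96, -0.21]

Iteration 1:
  c_1 = (-2.960000 + (-0.210000))/2 = -1.585000
  f(c_1) = f(-1.585000) = 3.115348
  f(a) × f(c) < 0, new interval: [-2.960000, -1.585000]

After 1 iteration(s), the approximation is c_1 = -1.585000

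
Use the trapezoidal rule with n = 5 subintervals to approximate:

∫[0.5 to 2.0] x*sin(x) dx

f(x) = x*sin(x)
a = 0.5, b = 2.0, n = 5
h = (b - a)/n = 0.300000

Trapezoidal rule: (h/2)[f(x₀) + 2f(x₁) + 2f(x₂) + ... + f(xₙ)]

x_0 = 0.5000, f(x_0) = 0.239713, coefficient = 1
x_1 = 0.8000, f(x_1) = 0.573885, coefficient = 2
x_2 = 1.1000, f(x_2) = 0.980328, coefficient = 2
x_3 = 1.4000, f(x_3) = 1.379630, coefficient = 2
x_4 = 1.7000, f(x_4) = 1.685830, coefficient = 2
x_5 = 2.0000, f(x_5) = 1.818595, coefficient = 1

I ≈ (0.300000/2) × 11.297653 = 1.694648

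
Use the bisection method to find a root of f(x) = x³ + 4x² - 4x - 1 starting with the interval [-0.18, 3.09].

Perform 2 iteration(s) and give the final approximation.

f(x) = x³ + 4x² - 4x - 1
Initial interval: [-0.18, 3.09]

Iteration 1:
  c_1 = (-0.180000 + 3.090000)/2 = 1.455000
  f(c_1) = f(1.455000) = 4.728371
  f(a) × f(c) < 0, new interval: [-0.180000, 1.455000]
Iteration 2:
  c_2 = (-0.180000 + 1.455000)/2 = 0.637500
  f(c_2) = f(0.637500) = -1.665291
  f(a) × f(c) ≥ 0, new interval: [0.637500, 1.455000]

After 2 iteration(s), the approximation is c_2 = 0.637500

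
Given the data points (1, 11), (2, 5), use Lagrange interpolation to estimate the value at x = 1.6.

Lagrange interpolation formula:
P(x) = Σ yᵢ × Lᵢ(x)
where Lᵢ(x) = Π_{j≠i} (x - xⱼ)/(xᵢ - xⱼ)

L_0(1.6) = (1.6 - 2)/(1 - 2) = 0.400000
L_1(1.6) = (1.6 - 1)/(2 - 1) = 0.600000

P(1.6) = 11×L_0(1.6) + 5×L_1(1.6)
P(1.6) = 7.400000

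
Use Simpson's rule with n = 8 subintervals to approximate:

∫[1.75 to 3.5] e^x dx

f(x) = e^x
a = 1.75, b = 3.5, n = 8
h = (b - a)/n = 0.218750

Simpson's rule: (h/3)[f(x₀) + 4f(x₁) + 2f(x₂) + ... + f(xₙ)]

x_0 = 1.7500, f(x_0) = 5.754603, coefficient = 1
x_1 = 1.9688, f(x_1) = 7.161719, coefficient = 4
x_2 = 2.1875, f(x_2) = 8.912903, coefficient = 2
x_3 = 2.4062, f(x_3) = 11.092287, coefficient = 4
x_4 = 2.6250, f(x_4) = 13.804574, coefficient = 2
x_5 = 2.8438, f(x_5) = 17.180070, coefficient = 4
x_6 = 3.0625, f(x_6) = 21.380943, coefficient = 2
x_7 = 3.2812, f(x_7) = 26.609013, coefficient = 4
x_8 = 3.5000, f(x_8) = 33.115452, coefficient = 1

I ≈ (0.218750/3) × 375.239251 = 27.361195
Exact value: 27.360849
Error: 0.000346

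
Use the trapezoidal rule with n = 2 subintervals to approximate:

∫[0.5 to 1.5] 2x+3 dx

f(x) = 2x+3
a = 0.5, b = 1.5, n = 2
h = (b - a)/n = 0.500000

Trapezoidal rule: (h/2)[f(x₀) + 2f(x₁) + 2f(x₂) + ... + f(xₙ)]

x_0 = 0.5000, f(x_0) = 4.000000, coefficient = 1
x_1 = 1.0000, f(x_1) = 5.000000, coefficient = 2
x_2 = 1.5000, f(x_2) = 6.000000, coefficient = 1

I ≈ (0.500000/2) × 20.000000 = 5.000000
Exact value: 5.000000
Error: 0.000000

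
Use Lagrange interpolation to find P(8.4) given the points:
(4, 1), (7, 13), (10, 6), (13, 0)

Lagrange interpolation formula:
P(x) = Σ yᵢ × Lᵢ(x)
where Lᵢ(x) = Π_{j≠i} (x - xⱼ)/(xᵢ - xⱼ)

L_0(8.4) = (8.4 - 7)/(4 - 7) × (8.4 - 10)/(4 - 10) × (8.4 - 13)/(4 - 13) = -0.063605
L_1(8.4) = (8.4 - 4)/(7 - 4) × (8.4 - 10)/(7 - 10) × (8.4 - 13)/(7 - 13) = 0.599704
L_2(8.4) = (8.4 - 4)/(10 - 4) × (8.4 - 7)/(10 - 7) × (8.4 - 13)/(10 - 13) = 0.524741
L_3(8.4) = (8.4 - 4)/(13 - 4) × (8.4 - 7)/(13 - 7) × (8.4 - 10)/(13 - 10) = -0.060840

P(8.4) = 1×L_0(8.4) + 13×L_1(8.4) + 6×L_2(8.4) + 0×L_3(8.4)
P(8.4) = 10.880988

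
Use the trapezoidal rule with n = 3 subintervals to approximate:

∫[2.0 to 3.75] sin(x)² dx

f(x) = sin(x)²
a = 2.0, b = 3.75, n = 3
h = (b - a)/n = 0.583333

Trapezoidal rule: (h/2)[f(x₀) + 2f(x₁) + 2f(x₂) + ... + f(xₙ)]

x_0 = 2.0000, f(x_0) = 0.826822, coefficient = 1
x_1 = 2.5833, f(x_1) = 0.280593, coefficient = 2
x_2 = 3.1667, f(x_2) = 0.000629, coefficient = 2
x_3 = 3.7500, f(x_3) = 0.326682, coefficient = 1

I ≈ (0.583333/2) × 1.715948 = 0.500485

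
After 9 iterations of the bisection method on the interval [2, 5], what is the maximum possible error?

Bisection error bound: |error| ≤ (b-a)/2^n
|error| ≤ (5 - 2)/2^9 = 3/2^9
|error| ≤ 0.0058593750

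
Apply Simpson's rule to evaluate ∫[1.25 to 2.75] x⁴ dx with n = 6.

f(x) = x⁴
a = 1.25, b = 2.75, n = 6
h = (b - a)/n = 0.250000

Simpson's rule: (h/3)[f(x₀) + 4f(x₁) + 2f(x₂) + ... + f(xₙ)]

x_0 = 1.2500, f(x_0) = 2.441406, coefficient = 1
x_1 = 1.5000, f(x_1) = 5.062500, coefficient = 4
x_2 = 1.7500, f(x_2) = 9.378906, coefficient = 2
x_3 = 2.0000, f(x_3) = 16.000000, coefficient = 4
x_4 = 2.2500, f(x_4) = 25.628906, coefficient = 2
x_5 = 2.5000, f(x_5) = 39.062500, coefficient = 4
x_6 = 2.7500, f(x_6) = 57.191406, coefficient = 1

I ≈ (0.250000/3) × 370.148438 = 30.845703
Exact value: 30.844922
Error: 0.000781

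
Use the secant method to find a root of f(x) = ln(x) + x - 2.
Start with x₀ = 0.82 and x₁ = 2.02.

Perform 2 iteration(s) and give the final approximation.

f(x) = ln(x) + x - 2
x₀ = 0.82, x₁ = 2.02

Secant formula: x_{n+1} = x_n - f(x_n)(x_n - x_{n-1})/(f(x_n) - f(x_{n-1}))

Iteration 1:
  f(0.820000) = -1.378451
  f(2.020000) = 0.723098
  x_2 = 2.020000 - 0.723098×(2.020000 - 0.820000)/(0.723098 - (-1.378451))
       = 1.607106
Iteration 2:
  f(2.020000) = 0.723098
  f(1.607106) = 0.081541
  x_3 = 1.607106 - 0.081541×(1.607106 - 2.020000)/(0.081541 - 0.723098)
       = 1.554628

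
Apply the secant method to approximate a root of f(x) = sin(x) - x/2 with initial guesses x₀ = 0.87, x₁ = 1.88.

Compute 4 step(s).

f(x) = sin(x) - x/2
x₀ = 0.87, x₁ = 1.88

Secant formula: x_{n+1} = x_n - f(x_n)(x_n - x_{n-1})/(f(x_n) - f(x_{n-1}))

Iteration 1:
  f(0.870000) = 0.329329
  f(1.880000) = 0.012576
  x_2 = 1.880000 - 0.012576×(1.880000 - 0.870000)/(0.012576 - 0.329329)
       = 1.920101
Iteration 2:
  f(1.880000) = 0.012576
  f(1.920101) = -0.020439
  x_3 = 1.920101 - (-0.020439)×(1.920101 - 1.880000)/(-0.020439 - 0.012576)
       = 1.895275
Iteration 3:
  f(1.920101) = -0.020439
  f(1.895275) = 0.000180
  x_4 = 1.895275 - 0.000180×(1.895275 - 1.920101)/(0.000180 - (-0.020439))
       = 1.895491
Iteration 4:
  f(1.895275) = 0.000180
  f(1.895491) = 0.000003
  x_5 = 1.895491 - 0.000003×(1.895491 - 1.895275)/(0.000003 - 0.000180)
       = 1.895494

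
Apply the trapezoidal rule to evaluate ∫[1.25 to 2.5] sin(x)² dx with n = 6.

f(x) = sin(x)²
a = 1.25, b = 2.5, n = 6
h = (b - a)/n = 0.208333

Trapezoidal rule: (h/2)[f(x₀) + 2f(x₁) + 2f(x₂) + ... + f(xₙ)]

x_0 = 1.2500, f(x_0) = 0.900572, coefficient = 1
x_1 = 1.4583, f(x_1) = 0.987405, coefficient = 2
x_2 = 1.6667, f(x_2) = 0.990837, coefficient = 2
x_3 = 1.8750, f(x_3) = 0.910280, coefficient = 2
x_4 = 2.0833, f(x_4) = 0.759518, coefficient = 2
x_5 = 2.2917, f(x_5) = 0.564349, coefficient = 2
x_6 = 2.5000, f(x_6) = 0.358169, coefficient = 1

I ≈ (0.208333/2) × 9.683518 = 1.008700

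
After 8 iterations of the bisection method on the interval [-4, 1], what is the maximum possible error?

Bisection error bound: |error| ≤ (b-a)/2^n
|error| ≤ (1 - (-4))/2^8 = 5/2^8
|error| ≤ 0.0195312500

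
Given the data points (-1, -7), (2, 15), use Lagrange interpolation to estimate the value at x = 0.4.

Lagrange interpolation formula:
P(x) = Σ yᵢ × Lᵢ(x)
where Lᵢ(x) = Π_{j≠i} (x - xⱼ)/(xᵢ - xⱼ)

L_0(0.4) = (0.4 - 2)/(-1 - 2) = 0.533333
L_1(0.4) = (0.4 - (-1))/(2 - (-1)) = 0.466667

P(0.4) = (-7)×L_0(0.4) + 15×L_1(0.4)
P(0.4) = 3.266667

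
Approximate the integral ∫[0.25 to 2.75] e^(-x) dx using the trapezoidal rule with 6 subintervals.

f(x) = e^(-x)
a = 0.25, b = 2.75, n = 6
h = (b - a)/n = 0.416667

Trapezoidal rule: (h/2)[f(x₀) + 2f(x₁) + 2f(x₂) + ... + f(xₙ)]

x_0 = 0.2500, f(x_0) = 0.778801, coefficient = 1
x_1 = 0.6667, f(x_1) = 0.513417, coefficient = 2
x_2 = 1.0833, f(x_2) = 0.338465, coefficient = 2
x_3 = 1.5000, f(x_3) = 0.223130, coefficient = 2
x_4 = 1.9167, f(x_4) = 0.147096, coefficient = 2
x_5 = 2.3333, f(x_5) = 0.096972, coefficient = 2
x_6 = 2.7500, f(x_6) = 0.063928, coefficient = 1

I ≈ (0.416667/2) × 3.480891 = 0.725186
Exact value: 0.714873
Error: 0.010313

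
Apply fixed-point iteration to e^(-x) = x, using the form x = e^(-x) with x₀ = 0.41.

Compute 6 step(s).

Equation: e^(-x) = x
Fixed-point form: x = e^(-x)
x₀ = 0.41

x_1 = g(0.410000) = 0.663650
x_2 = g(0.663650) = 0.514968
x_3 = g(0.514968) = 0.597520
x_4 = g(0.597520) = 0.550175
x_5 = g(0.550175) = 0.576849
x_6 = g(0.576849) = 0.561665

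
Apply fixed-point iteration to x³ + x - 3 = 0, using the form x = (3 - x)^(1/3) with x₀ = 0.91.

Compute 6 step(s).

Equation: x³ + x - 3 = 0
Fixed-point form: x = (3 - x)^(1/3)
x₀ = 0.91

x_1 = g(0.910000) = 1.278543
x_2 = g(1.278543) = 1.198483
x_3 = g(1.198483) = 1.216782
x_4 = g(1.216782) = 1.212648
x_5 = g(1.212648) = 1.213584
x_6 = g(1.213584) = 1.213373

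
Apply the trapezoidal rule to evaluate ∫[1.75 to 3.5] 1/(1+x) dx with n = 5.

f(x) = 1/(1+x)
a = 1.75, b = 3.5, n = 5
h = (b - a)/n = 0.350000

Trapezoidal rule: (h/2)[f(x₀) + 2f(x₁) + 2f(x₂) + ... + f(xₙ)]

x_0 = 1.7500, f(x_0) = 0.363636, coefficient = 1
x_1 = 2.1000, f(x_1) = 0.322581, coefficient = 2
x_2 = 2.4500, f(x_2) = 0.289855, coefficient = 2
x_3 = 2.8000, f(x_3) = 0.263158, coefficient = 2
x_4 = 3.1500, f(x_4) = 0.240964, coefficient = 2
x_5 = 3.5000, f(x_5) = 0.222222, coefficient = 1

I ≈ (0.350000/2) × 2.818974 = 0.493320
Exact value: 0.492476
Error: 0.000844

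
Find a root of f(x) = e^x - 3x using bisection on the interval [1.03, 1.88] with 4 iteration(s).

f(x) = e^x - 3x
Initial interval: [1.03, 1.88]

Iteration 1:
  c_1 = (1.030000 + 1.880000)/2 = 1.455000
  f(c_1) = f(1.455000) = -0.080517
  f(a) × f(c) ≥ 0, new interval: [1.455000, 1.880000]
Iteration 2:
  c_2 = (1.455000 + 1.880000)/2 = 1.667500
  f(c_2) = f(1.667500) = 0.296404
  f(a) × f(c) < 0, new interval: [1.455000, 1.667500]
Iteration 3:
  c_3 = (1.455000 + 1.667500)/2 = 1.561250
  f(c_3) = f(1.561250) = 0.081023
  f(a) × f(c) < 0, new interval: [1.455000, 1.561250]
Iteration 4:
  c_4 = (1.455000 + 1.561250)/2 = 1.508125
  f(c_4) = f(1.508125) = -0.006124
  f(a) × f(c) ≥ 0, new interval: [1.508125, 1.561250]

After 4 iteration(s), the approximation is c_4 = 1.508125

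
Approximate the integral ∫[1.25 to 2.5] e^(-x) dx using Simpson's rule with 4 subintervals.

f(x) = e^(-x)
a = 1.25, b = 2.5, n = 4
h = (b - a)/n = 0.312500

Simpson's rule: (h/3)[f(x₀) + 4f(x₁) + 2f(x₂) + ... + f(xₙ)]

x_0 = 1.2500, f(x_0) = 0.286505, coefficient = 1
x_1 = 1.5625, f(x_1) = 0.209611, coefficient = 4
x_2 = 1.8750, f(x_2) = 0.153355, coefficient = 2
x_3 = 2.1875, f(x_3) = 0.112197, coefficient = 4
x_4 = 2.5000, f(x_4) = 0.082085, coefficient = 1

I ≈ (0.312500/3) × 1.962533 = 0.204431
Exact value: 0.204420
Error: 0.000011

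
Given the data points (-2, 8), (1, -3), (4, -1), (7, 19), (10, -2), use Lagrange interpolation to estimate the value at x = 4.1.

Lagrange interpolation formula:
P(x) = Σ yᵢ × Lᵢ(x)
where Lᵢ(x) = Π_{j≠i} (x - xⱼ)/(xᵢ - xⱼ)

L_0(4.1) = (4.1 - 1)/(-2 - 1) × (4.1 - 4)/(-2 - 4) × (4.1 - 7)/(-2 - 7) × (4.1 - 10)/(-2 - 10) = 0.002728
L_1(4.1) = (4.1 - (-2))/(1 - (-2)) × (4.1 - 4)/(1 - 4) × (4.1 - 7)/(1 - 7) × (4.1 - 10)/(1 - 10) = -0.021476
L_2(4.1) = (4.1 - (-2))/(4 - (-2)) × (4.1 - 1)/(4 - 1) × (4.1 - 7)/(4 - 7) × (4.1 - 10)/(4 - 10) = 0.998611
L_3(4.1) = (4.1 - (-2))/(7 - (-2)) × (4.1 - 1)/(7 - 1) × (4.1 - 4)/(7 - 4) × (4.1 - 10)/(7 - 10) = 0.022957
L_4(4.1) = (4.1 - (-2))/(10 - (-2)) × (4.1 - 1)/(10 - 1) × (4.1 - 4)/(10 - 4) × (4.1 - 7)/(10 - 7) = -0.002821

P(4.1) = 8×L_0(4.1) + (-3)×L_1(4.1) + (-1)×L_2(4.1) + 19×L_3(4.1) + (-2)×L_4(4.1)
P(4.1) = -0.470540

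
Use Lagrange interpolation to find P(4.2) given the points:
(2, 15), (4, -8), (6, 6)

Lagrange interpolation formula:
P(x) = Σ yᵢ × Lᵢ(x)
where Lᵢ(x) = Π_{j≠i} (x - xⱼ)/(xᵢ - xⱼ)

L_0(4.2) = (4.2 - 4)/(2 - 4) × (4.2 - 6)/(2 - 6) = -0.045000
L_1(4.2) = (4.2 - 2)/(4 - 2) × (4.2 - 6)/(4 - 6) = 0.990000
L_2(4.2) = (4.2 - 2)/(6 - 2) × (4.2 - 4)/(6 - 4) = 0.055000

P(4.2) = 15×L_0(4.2) + (-8)×L_1(4.2) + 6×L_2(4.2)
P(4.2) = -8.265000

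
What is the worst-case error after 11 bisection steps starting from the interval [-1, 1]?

Bisection error bound: |error| ≤ (b-a)/2^n
|error| ≤ (1 - (-1))/2^11 = 2/2^11
|error| ≤ 0.0009765625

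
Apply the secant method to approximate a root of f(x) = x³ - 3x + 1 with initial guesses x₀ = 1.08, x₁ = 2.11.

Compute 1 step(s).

f(x) = x³ - 3x + 1
x₀ = 1.08, x₁ = 2.11

Secant formula: x_{n+1} = x_n - f(x_n)(x_n - x_{n-1})/(f(x_n) - f(x_{n-1}))

Iteration 1:
  f(1.080000) = -0.980288
  f(2.110000) = 4.063931
  x_2 = 2.110000 - 4.063931×(2.110000 - 1.080000)/(4.063931 - (-0.980288))
       = 1.280169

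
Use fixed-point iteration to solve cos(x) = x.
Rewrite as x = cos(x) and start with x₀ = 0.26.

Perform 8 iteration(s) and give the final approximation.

Equation: cos(x) = x
Fixed-point form: x = cos(x)
x₀ = 0.26

x_1 = g(0.260000) = 0.966390
x_2 = g(0.966390) = 0.568274
x_3 = g(0.568274) = 0.842831
x_4 = g(0.842831) = 0.665352
x_5 = g(0.665352) = 0.786700
x_6 = g(0.786700) = 0.706186
x_7 = g(0.706186) = 0.760843
x_8 = g(0.760843) = 0.724255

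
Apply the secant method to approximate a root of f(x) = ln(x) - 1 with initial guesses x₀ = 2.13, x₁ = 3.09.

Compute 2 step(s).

f(x) = ln(x) - 1
x₀ = 2.13, x₁ = 3.09

Secant formula: x_{n+1} = x_n - f(x_n)(x_n - x_{n-1})/(f(x_n) - f(x_{n-1}))

Iteration 1:
  f(2.130000) = -0.243878
  f(3.090000) = 0.128171
  x_2 = 3.090000 - 0.128171×(3.090000 - 2.130000)/(0.128171 - (-0.243878))
       = 2.759280
Iteration 2:
  f(3.090000) = 0.128171
  f(2.759280) = 0.014970
  x_3 = 2.759280 - 0.014970×(2.759280 - 3.090000)/(0.014970 - 0.128171)
       = 2.715546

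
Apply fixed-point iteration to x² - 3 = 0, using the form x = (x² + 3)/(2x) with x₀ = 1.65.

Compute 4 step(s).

Equation: x² - 3 = 0
Fixed-point form: x = (x² + 3)/(2x)
x₀ = 1.65

x_1 = g(1.650000) = 1.734091
x_2 = g(1.734091) = 1.732052
x_3 = g(1.732052) = 1.732051
x_4 = g(1.732051) = 1.732051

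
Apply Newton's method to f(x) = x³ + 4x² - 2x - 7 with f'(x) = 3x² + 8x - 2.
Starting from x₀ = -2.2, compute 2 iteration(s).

f(x) = x³ + 4x² - 2x - 7
f'(x) = 3x² + 8x - 2
x₀ = -2.2

Newton-Raphson formula: x_{n+1} = x_n - f(x_n)/f'(x_n)

Iteration 1:
  f(-2.200000) = 6.112000
  f'(-2.200000) = -5.080000
  x_1 = -2.200000 - 6.112000/(-5.080000) = -0.996850
Iteration 2:
  f(-0.996850) = -2.022037
  f'(-0.996850) = -6.993671
  x_2 = -0.996850 - (-2.022037)/(-6.993671) = -1.285974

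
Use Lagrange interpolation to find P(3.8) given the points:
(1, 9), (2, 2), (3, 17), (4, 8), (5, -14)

Lagrange interpolation formula:
P(x) = Σ yᵢ × Lᵢ(x)
where Lᵢ(x) = Π_{j≠i} (x - xⱼ)/(xᵢ - xⱼ)

L_0(3.8) = (3.8 - 2)/(1 - 2) × (3.8 - 3)/(1 - 3) × (3.8 - 4)/(1 - 4) × (3.8 - 5)/(1 - 5) = 0.014400
L_1(3.8) = (3.8 - 1)/(2 - 1) × (3.8 - 3)/(2 - 3) × (3.8 - 4)/(2 - 4) × (3.8 - 5)/(2 - 5) = -0.089600
L_2(3.8) = (3.8 - 1)/(3 - 1) × (3.8 - 2)/(3 - 2) × (3.8 - 4)/(3 - 4) × (3.8 - 5)/(3 - 5) = 0.302400
L_3(3.8) = (3.8 - 1)/(4 - 1) × (3.8 - 2)/(4 - 2) × (3.8 - 3)/(4 - 3) × (3.8 - 5)/(4 - 5) = 0.806400
L_4(3.8) = (3.8 - 1)/(5 - 1) × (3.8 - 2)/(5 - 2) × (3.8 - 3)/(5 - 3) × (3.8 - 4)/(5 - 4) = -0.033600

P(3.8) = 9×L_0(3.8) + 2×L_1(3.8) + 17×L_2(3.8) + 8×L_3(3.8) + (-14)×L_4(3.8)
P(3.8) = 12.012800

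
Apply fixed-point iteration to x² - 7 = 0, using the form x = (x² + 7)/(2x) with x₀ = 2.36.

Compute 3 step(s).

Equation: x² - 7 = 0
Fixed-point form: x = (x² + 7)/(2x)
x₀ = 2.36

x_1 = g(2.360000) = 2.663051
x_2 = g(2.663051) = 2.645808
x_3 = g(2.645808) = 2.645751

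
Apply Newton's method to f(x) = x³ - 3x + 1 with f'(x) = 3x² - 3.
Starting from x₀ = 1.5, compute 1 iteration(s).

f(x) = x³ - 3x + 1
f'(x) = 3x² - 3
x₀ = 1.5

Newton-Raphson formula: x_{n+1} = x_n - f(x_n)/f'(x_n)

Iteration 1:
  f(1.500000) = -0.125000
  f'(1.500000) = 3.750000
  x_1 = 1.500000 - (-0.125000)/3.750000 = 1.533333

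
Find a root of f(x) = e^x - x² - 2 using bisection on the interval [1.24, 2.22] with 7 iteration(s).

f(x) = e^x - x² - 2
Initial interval: [1.24, 2.22]

Iteration 1:
  c_1 = (1.240000 + 2.220000)/2 = 1.730000
  f(c_1) = f(1.730000) = 0.647754
  f(a) × f(c) < 0, new interval: [1.240000, 1.730000]
Iteration 2:
  c_2 = (1.240000 + 1.730000)/2 = 1.485000
  f(c_2) = f(1.485000) = 0.209740
  f(a) × f(c) < 0, new interval: [1.240000, 1.485000]
Iteration 3:
  c_3 = (1.240000 + 1.485000)/2 = 1.362500
  f(c_3) = f(1.362500) = 0.049540
  f(a) × f(c) < 0, new interval: [1.240000, 1.362500]
Iteration 4:
  c_4 = (1.240000 + 1.362500)/2 = 1.301250
  f(c_4) = f(1.301250) = -0.019365
  f(a) × f(c) ≥ 0, new interval: [1.301250, 1.362500]
Iteration 5:
  c_5 = (1.301250 + 1.362500)/2 = 1.331875
  f(c_5) = f(1.331875) = 0.014248
  f(a) × f(c) < 0, new interval: [1.301250, 1.331875]
Iteration 6:
  c_6 = (1.301250 + 1.331875)/2 = 1.316562
  f(c_6) = f(1.316562) = -0.002761
  f(a) × f(c) ≥ 0, new interval: [1.316562, 1.331875]
Iteration 7:
  c_7 = (1.316562 + 1.331875)/2 = 1.324219
  f(c_7) = f(1.324219) = 0.005692
  f(a) × f(c) < 0, new interval: [1.316562, 1.324219]

After 7 iteration(s), the approximation is c_7 = 1.324219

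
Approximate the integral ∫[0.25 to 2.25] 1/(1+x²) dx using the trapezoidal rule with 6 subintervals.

f(x) = 1/(1+x²)
a = 0.25, b = 2.25, n = 6
h = (b - a)/n = 0.333333

Trapezoidal rule: (h/2)[f(x₀) + 2f(x₁) + 2f(x₂) + ... + f(xₙ)]

x_0 = 0.2500, f(x_0) = 0.941176, coefficient = 1
x_1 = 0.5833, f(x_1) = 0.746114, coefficient = 2
x_2 = 0.9167, f(x_2) = 0.543396, coefficient = 2
x_3 = 1.2500, f(x_3) = 0.390244, coefficient = 2
x_4 = 1.5833, f(x_4) = 0.285149, coefficient = 2
x_5 = 1.9167, f(x_5) = 0.213967, coefficient = 2
x_6 = 2.2500, f(x_6) = 0.164948, coefficient = 1

I ≈ (0.333333/2) × 5.463865 = 0.910644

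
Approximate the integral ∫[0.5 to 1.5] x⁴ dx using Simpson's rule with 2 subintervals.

f(x) = x⁴
a = 0.5, b = 1.5, n = 2
h = (b - a)/n = 0.500000

Simpson's rule: (h/3)[f(x₀) + 4f(x₁) + 2f(x₂) + ... + f(xₙ)]

x_0 = 0.5000, f(x_0) = 0.062500, coefficient = 1
x_1 = 1.0000, f(x_1) = 1.000000, coefficient = 4
x_2 = 1.5000, f(x_2) = 5.062500, coefficient = 1

I ≈ (0.500000/3) × 9.125000 = 1.520833
Exact value: 1.512500
Error: 0.008333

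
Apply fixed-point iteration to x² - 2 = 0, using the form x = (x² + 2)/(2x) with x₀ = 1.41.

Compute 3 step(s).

Equation: x² - 2 = 0
Fixed-point form: x = (x² + 2)/(2x)
x₀ = 1.41

x_1 = g(1.410000) = 1.414220
x_2 = g(1.414220) = 1.414214
x_3 = g(1.414214) = 1.414214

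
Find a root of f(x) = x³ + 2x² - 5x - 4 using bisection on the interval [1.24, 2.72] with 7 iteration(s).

f(x) = x³ + 2x² - 5x - 4
Initial interval: [1.24, 2.72]

Iteration 1:
  c_1 = (1.240000 + 2.720000)/2 = 1.980000
  f(c_1) = f(1.980000) = 1.703192
  f(a) × f(c) < 0, new interval: [1.240000, 1.980000]
Iteration 2:
  c_2 = (1.240000 + 1.980000)/2 = 1.610000
  f(c_2) = f(1.610000) = -2.692519
  f(a) × f(c) ≥ 0, new interval: [1.610000, 1.980000]
Iteration 3:
  c_3 = (1.610000 + 1.980000)/2 = 1.795000
  f(c_3) = f(1.795000) = -0.747415
  f(a) × f(c) ≥ 0, new interval: [1.795000, 1.980000]
Iteration 4:
  c_4 = (1.795000 + 1.980000)/2 = 1.887500
  f(c_4) = f(1.887500) = 0.412326
  f(a) × f(c) < 0, new interval: [1.795000, 1.887500]
Iteration 5:
  c_5 = (1.795000 + 1.887500)/2 = 1.841250
  f(c_5) = f(1.841250) = -0.183638
  f(a) × f(c) ≥ 0, new interval: [1.841250, 1.887500]
Iteration 6:
  c_6 = (1.841250 + 1.887500)/2 = 1.864375
  f(c_6) = f(1.864375) = 0.110283
  f(a) × f(c) < 0, new interval: [1.841250, 1.864375]
Iteration 7:
  c_7 = (1.841250 + 1.864375)/2 = 1.852812
  f(c_7) = f(1.852812) = -0.037688
  f(a) × f(c) ≥ 0, new interval: [1.852812, 1.864375]

After 7 iteration(s), the approximation is c_7 = 1.852812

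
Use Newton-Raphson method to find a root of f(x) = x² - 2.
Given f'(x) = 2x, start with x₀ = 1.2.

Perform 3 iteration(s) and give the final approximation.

f(x) = x² - 2
f'(x) = 2x
x₀ = 1.2

Newton-Raphson formula: x_{n+1} = x_n - f(x_n)/f'(x_n)

Iteration 1:
  f(1.200000) = -0.560000
  f'(1.200000) = 2.400000
  x_1 = 1.200000 - (-0.560000)/2.400000 = 1.433333
Iteration 2:
  f(1.433333) = 0.054444
  f'(1.433333) = 2.866667
  x_2 = 1.433333 - 0.054444/2.866667 = 1.414341
Iteration 3:
  f(1.414341) = 0.000361
  f'(1.414341) = 2.828682
  x_3 = 1.414341 - 0.000361/2.828682 = 1.414214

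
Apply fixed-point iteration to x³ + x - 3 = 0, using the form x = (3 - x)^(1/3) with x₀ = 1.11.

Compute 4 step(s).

Equation: x³ + x - 3 = 0
Fixed-point form: x = (3 - x)^(1/3)
x₀ = 1.11

x_1 = g(1.110000) = 1.236386
x_2 = g(1.236386) = 1.208188
x_3 = g(1.208188) = 1.214593
x_4 = g(1.214593) = 1.213144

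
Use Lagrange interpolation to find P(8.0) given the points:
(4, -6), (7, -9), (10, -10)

Lagrange interpolation formula:
P(x) = Σ yᵢ × Lᵢ(x)
where Lᵢ(x) = Π_{j≠i} (x - xⱼ)/(xᵢ - xⱼ)

L_0(8.0) = (8.0 - 7)/(4 - 7) × (8.0 - 10)/(4 - 10) = -0.111111
L_1(8.0) = (8.0 - 4)/(7 - 4) × (8.0 - 10)/(7 - 10) = 0.888889
L_2(8.0) = (8.0 - 4)/(10 - 4) × (8.0 - 7)/(10 - 7) = 0.222222

P(8.0) = (-6)×L_0(8.0) + (-9)×L_1(8.0) + (-10)×L_2(8.0)
P(8.0) = -9.555556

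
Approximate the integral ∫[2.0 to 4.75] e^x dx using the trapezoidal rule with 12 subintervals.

f(x) = e^x
a = 2.0, b = 4.75, n = 12
h = (b - a)/n = 0.229167

Trapezoidal rule: (h/2)[f(x₀) + 2f(x₁) + 2f(x₂) + ... + f(xₙ)]

x_0 = 2.0000, f(x_0) = 7.389056, coefficient = 1
x_1 = 2.2292, f(x_1) = 9.292119, coefficient = 2
x_2 = 2.4583, f(x_2) = 11.685320, coefficient = 2
x_3 = 2.6875, f(x_3) = 14.694893, coefficient = 2
x_4 = 2.9167, f(x_4) = 18.479586, coefficient = 2
x_5 = 3.1458, f(x_5) = 23.239033, coefficient = 2
x_6 = 3.3750, f(x_6) = 29.224284, coefficient = 2
x_7 = 3.6042, f(x_7) = 36.751045, coefficient = 2
x_8 = 3.8333, f(x_8) = 46.216336, coefficient = 2
x_9 = 4.0625, f(x_9) = 58.119428, coefficient = 2
x_10 = 4.2917, f(x_10) = 73.088181, coefficient = 2
x_11 = 4.5208, f(x_11) = 91.912160, coefficient = 2
x_12 = 4.7500, f(x_12) = 115.584285, coefficient = 1

I ≈ (0.229167/2) × 948.378110 = 108.668325
Exact value: 108.195228
Error: 0.473097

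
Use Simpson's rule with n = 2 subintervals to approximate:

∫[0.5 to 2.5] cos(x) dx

f(x) = cos(x)
a = 0.5, b = 2.5, n = 2
h = (b - a)/n = 1.000000

Simpson's rule: (h/3)[f(x₀) + 4f(x₁) + 2f(x₂) + ... + f(xₙ)]

x_0 = 0.5000, f(x_0) = 0.877583, coefficient = 1
x_1 = 1.5000, f(x_1) = 0.070737, coefficient = 4
x_2 = 2.5000, f(x_2) = -0.801144, coefficient = 1

I ≈ (1.000000/3) × 0.359388 = 0.119796
Exact value: 0.119047
Error: 0.000749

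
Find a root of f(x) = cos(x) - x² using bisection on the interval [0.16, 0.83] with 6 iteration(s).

f(x) = cos(x) - x²
Initial interval: [0.16, 0.83]

Iteration 1:
  c_1 = (0.160000 + 0.830000)/2 = 0.495000
  f(c_1) = f(0.495000) = 0.634944
  f(a) × f(c) ≥ 0, new interval: [0.495000, 0.830000]
Iteration 2:
  c_2 = (0.495000 + 0.830000)/2 = 0.662500
  f(c_2) = f(0.662500) = 0.349551
  f(a) × f(c) ≥ 0, new interval: [0.662500, 0.830000]
Iteration 3:
  c_3 = (0.662500 + 0.830000)/2 = 0.746250
  f(c_3) = f(0.746250) = 0.177351
  f(a) × f(c) ≥ 0, new interval: [0.746250, 0.830000]
Iteration 4:
  c_4 = (0.746250 + 0.830000)/2 = 0.788125
  f(c_4) = f(0.788125) = 0.084035
  f(a) × f(c) ≥ 0, new interval: [0.788125, 0.830000]
Iteration 5:
  c_5 = (0.788125 + 0.830000)/2 = 0.809063
  f(c_5) = f(0.809063) = 0.035595
  f(a) × f(c) ≥ 0, new interval: [0.809063, 0.830000]
Iteration 6:
  c_6 = (0.809063 + 0.830000)/2 = 0.819531
  f(c_6) = f(0.819531) = 0.010932
  f(a) × f(c) ≥ 0, new interval: [0.819531, 0.830000]

After 6 iteration(s), the approximation is c_6 = 0.819531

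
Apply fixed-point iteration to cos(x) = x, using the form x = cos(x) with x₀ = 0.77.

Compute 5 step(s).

Equation: cos(x) = x
Fixed-point form: x = cos(x)
x₀ = 0.77

x_1 = g(0.770000) = 0.717911
x_2 = g(0.717911) = 0.753182
x_3 = g(0.753182) = 0.729516
x_4 = g(0.729516) = 0.745497
x_5 = g(0.745497) = 0.734751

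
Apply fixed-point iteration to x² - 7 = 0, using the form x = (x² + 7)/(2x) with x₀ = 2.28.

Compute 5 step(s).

Equation: x² - 7 = 0
Fixed-point form: x = (x² + 7)/(2x)
x₀ = 2.28

x_1 = g(2.280000) = 2.675088
x_2 = g(2.675088) = 2.645912
x_3 = g(2.645912) = 2.645751
x_4 = g(2.645751) = 2.645751
x_5 = g(2.645751) = 2.645751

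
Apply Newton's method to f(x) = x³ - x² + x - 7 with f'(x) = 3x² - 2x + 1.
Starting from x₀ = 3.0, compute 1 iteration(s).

f(x) = x³ - x² + x - 7
f'(x) = 3x² - 2x + 1
x₀ = 3.0

Newton-Raphson formula: x_{n+1} = x_n - f(x_n)/f'(x_n)

Iteration 1:
  f(3.000000) = 14.000000
  f'(3.000000) = 22.000000
  x_1 = 3.000000 - 14.000000/22.000000 = 2.363636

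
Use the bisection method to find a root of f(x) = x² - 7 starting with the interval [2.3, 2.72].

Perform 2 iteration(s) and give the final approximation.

f(x) = x² - 7
Initial interval: [2.3, 2.72]

Iteration 1:
  c_1 = (2.300000 + 2.720000)/2 = 2.510000
  f(c_1) = f(2.510000) = -0.699900
  f(a) × f(c) ≥ 0, new interval: [2.510000, 2.720000]
Iteration 2:
  c_2 = (2.510000 + 2.720000)/2 = 2.615000
  f(c_2) = f(2.615000) = -0.161775
  f(a) × f(c) ≥ 0, new interval: [2.615000, 2.720000]

After 2 iteration(s), the approximation is c_2 = 2.615000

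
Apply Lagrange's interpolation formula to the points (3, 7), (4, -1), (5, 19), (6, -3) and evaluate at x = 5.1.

Lagrange interpolation formula:
P(x) = Σ yᵢ × Lᵢ(x)
where Lᵢ(x) = Π_{j≠i} (x - xⱼ)/(xᵢ - xⱼ)

L_0(5.1) = (5.1 - 4)/(3 - 4) × (5.1 - 5)/(3 - 5) × (5.1 - 6)/(3 - 6) = 0.016500
L_1(5.1) = (5.1 - 3)/(4 - 3) × (5.1 - 5)/(4 - 5) × (5.1 - 6)/(4 - 6) = -0.094500
L_2(5.1) = (5.1 - 3)/(5 - 3) × (5.1 - 4)/(5 - 4) × (5.1 - 6)/(5 - 6) = 1.039500
L_3(5.1) = (5.1 - 3)/(6 - 3) × (5.1 - 4)/(6 - 4) × (5.1 - 5)/(6 - 5) = 0.038500

P(5.1) = 7×L_0(5.1) + (-1)×L_1(5.1) + 19×L_2(5.1) + (-3)×L_3(5.1)
P(5.1) = 19.845000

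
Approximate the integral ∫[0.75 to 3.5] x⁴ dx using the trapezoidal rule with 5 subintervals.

f(x) = x⁴
a = 0.75, b = 3.5, n = 5
h = (b - a)/n = 0.550000

Trapezoidal rule: (h/2)[f(x₀) + 2f(x₁) + 2f(x₂) + ... + f(xₙ)]

x_0 = 0.7500, f(x_0) = 0.316406, coefficient = 1
x_1 = 1.3000, f(x_1) = 2.856100, coefficient = 2
x_2 = 1.8500, f(x_2) = 11.713506, coefficient = 2
x_3 = 2.4000, f(x_3) = 33.177600, coefficient = 2
x_4 = 2.9500, f(x_4) = 75.733506, coefficient = 2
x_5 = 3.5000, f(x_5) = 150.062500, coefficient = 1

I ≈ (0.550000/2) × 397.340331 = 109.268591
Exact value: 104.996289
Error: 4.272302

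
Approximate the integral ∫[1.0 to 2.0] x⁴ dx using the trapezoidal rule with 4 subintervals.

f(x) = x⁴
a = 1.0, b = 2.0, n = 4
h = (b - a)/n = 0.250000

Trapezoidal rule: (h/2)[f(x₀) + 2f(x₁) + 2f(x₂) + ... + f(xₙ)]

x_0 = 1.0000, f(x_0) = 1.000000, coefficient = 1
x_1 = 1.2500, f(x_1) = 2.441406, coefficient = 2
x_2 = 1.5000, f(x_2) = 5.062500, coefficient = 2
x_3 = 1.7500, f(x_3) = 9.378906, coefficient = 2
x_4 = 2.0000, f(x_4) = 16.000000, coefficient = 1

I ≈ (0.250000/2) × 50.765625 = 6.345703
Exact value: 6.200000
Error: 0.145703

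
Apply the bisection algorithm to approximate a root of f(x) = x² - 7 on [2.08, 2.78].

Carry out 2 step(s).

f(x) = x² - 7
Initial interval: [2.08, 2.78]

Iteration 1:
  c_1 = (2.080000 + 2.780000)/2 = 2.430000
  f(c_1) = f(2.430000) = -1.095100
  f(a) × f(c) ≥ 0, new interval: [2.430000, 2.780000]
Iteration 2:
  c_2 = (2.430000 + 2.780000)/2 = 2.605000
  f(c_2) = f(2.605000) = -0.213975
  f(a) × f(c) ≥ 0, new interval: [2.605000, 2.780000]

After 2 iteration(s), the approximation is c_2 = 2.605000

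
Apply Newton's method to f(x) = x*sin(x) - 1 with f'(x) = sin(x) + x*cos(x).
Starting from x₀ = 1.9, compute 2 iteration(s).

f(x) = x*sin(x) - 1
f'(x) = sin(x) + x*cos(x)
x₀ = 1.9

Newton-Raphson formula: x_{n+1} = x_n - f(x_n)/f'(x_n)

Iteration 1:
  f(1.900000) = 0.797970
  f'(1.900000) = 0.332050
  x_1 = 1.900000 - 0.797970/0.332050 = -0.503163
Iteration 2:
  f(-0.503163) = -0.757375
  f'(-0.503163) = -0.923001
  x_2 = -0.503163 - (-0.757375)/(-0.923001) = -1.323720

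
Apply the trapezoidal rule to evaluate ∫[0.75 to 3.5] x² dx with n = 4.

f(x) = x²
a = 0.75, b = 3.5, n = 4
h = (b - a)/n = 0.687500

Trapezoidal rule: (h/2)[f(x₀) + 2f(x₁) + 2f(x₂) + ... + f(xₙ)]

x_0 = 0.7500, f(x_0) = 0.562500, coefficient = 1
x_1 = 1.4375, f(x_1) = 2.066406, coefficient = 2
x_2 = 2.1250, f(x_2) = 4.515625, coefficient = 2
x_3 = 2.8125, f(x_3) = 7.910156, coefficient = 2
x_4 = 3.5000, f(x_4) = 12.250000, coefficient = 1

I ≈ (0.687500/2) × 41.796875 = 14.367676
Exact value: 14.151042
Error: 0.216634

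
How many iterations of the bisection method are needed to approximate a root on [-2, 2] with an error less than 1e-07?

We need (b-a)/2^n ≤ 1e-07
(2 - (-2))/2^n ≤ 1e-07
4/2^n ≤ 1e-07
2^n ≥ 40000000
n ≥ log₂(40000000) = 25.25
n ≥ 26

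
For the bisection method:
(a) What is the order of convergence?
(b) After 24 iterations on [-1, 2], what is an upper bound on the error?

(a) Bisection has linear (order 1) convergence; the error is halved each step.

(b) Error bound = (b-a)/2^n = (2 - (-1))/2^{24}
    = 3/2^{24}

(a) 1 (linear); (b) error ≤ 1.79e-07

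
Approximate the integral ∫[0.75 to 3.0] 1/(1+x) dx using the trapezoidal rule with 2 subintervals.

f(x) = 1/(1+x)
a = 0.75, b = 3.0, n = 2
h = (b - a)/n = 1.125000

Trapezoidal rule: (h/2)[f(x₀) + 2f(x₁) + 2f(x₂) + ... + f(xₙ)]

x_0 = 0.7500, f(x_0) = 0.571429, coefficient = 1
x_1 = 1.8750, f(x_1) = 0.347826, coefficient = 2
x_2 = 3.0000, f(x_2) = 0.250000, coefficient = 1

I ≈ (1.125000/2) × 1.517081 = 0.853358
Exact value: 0.826679
Error: 0.026679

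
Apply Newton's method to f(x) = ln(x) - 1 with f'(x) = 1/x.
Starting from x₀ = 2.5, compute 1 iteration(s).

f(x) = ln(x) - 1
f'(x) = 1/x
x₀ = 2.5

Newton-Raphson formula: x_{n+1} = x_n - f(x_n)/f'(x_n)

Iteration 1:
  f(2.500000) = -0.083709
  f'(2.500000) = 0.400000
  x_1 = 2.500000 - (-0.083709)/0.400000 = 2.709273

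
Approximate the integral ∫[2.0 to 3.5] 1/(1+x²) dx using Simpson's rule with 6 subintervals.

f(x) = 1/(1+x²)
a = 2.0, b = 3.5, n = 6
h = (b - a)/n = 0.250000

Simpson's rule: (h/3)[f(x₀) + 4f(x₁) + 2f(x₂) + ... + f(xₙ)]

x_0 = 2.0000, f(x_0) = 0.200000, coefficient = 1
x_1 = 2.2500, f(x_1) = 0.164948, coefficient = 4
x_2 = 2.5000, f(x_2) = 0.137931, coefficient = 2
x_3 = 2.7500, f(x_3) = 0.116788, coefficient = 4
x_4 = 3.0000, f(x_4) = 0.100000, coefficient = 2
x_5 = 3.2500, f(x_5) = 0.086486, coefficient = 4
x_6 = 3.5000, f(x_6) = 0.075472, coefficient = 1

I ≈ (0.250000/3) × 2.224227 = 0.185352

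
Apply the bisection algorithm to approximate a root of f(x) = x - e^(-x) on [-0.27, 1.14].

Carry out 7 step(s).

f(x) = x - e^(-x)
Initial interval: [-0.27, 1.14]

Iteration 1:
  c_1 = (-0.270000 + 1.140000)/2 = 0.435000
  f(c_1) = f(0.435000) = -0.212265
  f(a) × f(c) ≥ 0, new interval: [0.435000, 1.140000]
Iteration 2:
  c_2 = (0.435000 + 1.140000)/2 = 0.787500
  f(c_2) = f(0.787500) = 0.332519
  f(a) × f(c) < 0, new interval: [0.435000, 0.787500]
Iteration 3:
  c_3 = (0.435000 + 0.787500)/2 = 0.611250
  f(c_3) = f(0.611250) = 0.068578
  f(a) × f(c) < 0, new interval: [0.435000, 0.611250]
Iteration 4:
  c_4 = (0.435000 + 0.611250)/2 = 0.523125
  f(c_4) = f(0.523125) = -0.069541
  f(a) × f(c) ≥ 0, new interval: [0.523125, 0.611250]
Iteration 5:
  c_5 = (0.523125 + 0.611250)/2 = 0.567187
  f(c_5) = f(0.567187) = 0.000069
  f(a) × f(c) < 0, new interval: [0.523125, 0.567187]
Iteration 6:
  c_6 = (0.523125 + 0.567187)/2 = 0.545156
  f(c_6) = f(0.545156) = -0.034595
  f(a) × f(c) ≥ 0, new interval: [0.545156, 0.567187]
Iteration 7:
  c_7 = (0.545156 + 0.567187)/2 = 0.556172
  f(c_7) = f(0.556172) = -0.017228
  f(a) × f(c) ≥ 0, new interval: [0.556172, 0.567187]

After 7 iteration(s), the approximation is c_7 = 0.556172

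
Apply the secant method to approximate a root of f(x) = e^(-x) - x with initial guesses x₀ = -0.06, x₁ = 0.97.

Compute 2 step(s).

f(x) = e^(-x) - x
x₀ = -0.06, x₁ = 0.97

Secant formula: x_{n+1} = x_n - f(x_n)(x_n - x_{n-1})/(f(x_n) - f(x_{n-1}))

Iteration 1:
  f(-0.060000) = 1.121837
  f(0.970000) = -0.590917
  x_2 = 0.970000 - (-0.590917)×(0.970000 - (-0.060000))/(-0.590917 - 1.121837)
       = 0.614640
Iteration 2:
  f(0.970000) = -0.590917
  f(0.614640) = -0.073804
  x_3 = 0.614640 - (-0.073804)×(0.614640 - 0.970000)/(-0.073804 - (-0.590917))
       = 0.563922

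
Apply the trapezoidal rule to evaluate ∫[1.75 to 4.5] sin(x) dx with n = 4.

f(x) = sin(x)
a = 1.75, b = 4.5, n = 4
h = (b - a)/n = 0.687500

Trapezoidal rule: (h/2)[f(x₀) + 2f(x₁) + 2f(x₂) + ... + f(xₙ)]

x_0 = 1.7500, f(x_0) = 0.983986, coefficient = 1
x_1 = 2.4375, f(x_1) = 0.647343, coefficient = 2
x_2 = 3.1250, f(x_2) = 0.016592, coefficient = 2
x_3 = 3.8125, f(x_3) = -0.621697, coefficient = 2
x_4 = 4.5000, f(x_4) = -0.977530, coefficient = 1

I ≈ (0.687500/2) × 0.090931 = 0.031257
Exact value: 0.032550
Error: 0.001292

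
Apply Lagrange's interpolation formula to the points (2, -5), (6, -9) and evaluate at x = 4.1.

Lagrange interpolation formula:
P(x) = Σ yᵢ × Lᵢ(x)
where Lᵢ(x) = Π_{j≠i} (x - xⱼ)/(xᵢ - xⱼ)

L_0(4.1) = (4.1 - 6)/(2 - 6) = 0.475000
L_1(4.1) = (4.1 - 2)/(6 - 2) = 0.525000

P(4.1) = (-5)×L_0(4.1) + (-9)×L_1(4.1)
P(4.1) = -7.100000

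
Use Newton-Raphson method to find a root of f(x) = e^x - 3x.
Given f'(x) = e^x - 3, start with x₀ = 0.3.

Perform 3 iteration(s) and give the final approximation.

f(x) = e^x - 3x
f'(x) = e^x - 3
x₀ = 0.3

Newton-Raphson formula: x_{n+1} = x_n - f(x_n)/f'(x_n)

Iteration 1:
  f(0.300000) = 0.449859
  f'(0.300000) = -1.650141
  x_1 = 0.300000 - 0.449859/(-1.650141) = 0.572618
Iteration 2:
  f(0.572618) = 0.055048
  f'(0.572618) = -1.227097
  x_2 = 0.572618 - 0.055048/(-1.227097) = 0.617479
Iteration 3:
  f(0.617479) = 0.001811
  f'(0.617479) = -1.145753
  x_3 = 0.617479 - 0.001811/(-1.145753) = 0.619059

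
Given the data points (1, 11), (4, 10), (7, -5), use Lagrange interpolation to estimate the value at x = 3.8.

Lagrange interpolation formula:
P(x) = Σ yᵢ × Lᵢ(x)
where Lᵢ(x) = Π_{j≠i} (x - xⱼ)/(xᵢ - xⱼ)

L_0(3.8) = (3.8 - 4)/(1 - 4) × (3.8 - 7)/(1 - 7) = 0.035556
L_1(3.8) = (3.8 - 1)/(4 - 1) × (3.8 - 7)/(4 - 7) = 0.995556
L_2(3.8) = (3.8 - 1)/(7 - 1) × (3.8 - 4)/(7 - 4) = -0.031111

P(3.8) = 11×L_0(3.8) + 10×L_1(3.8) + (-5)×L_2(3.8)
P(3.8) = 10.502222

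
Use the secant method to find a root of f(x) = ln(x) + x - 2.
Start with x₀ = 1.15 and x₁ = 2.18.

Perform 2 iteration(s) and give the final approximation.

f(x) = ln(x) + x - 2
x₀ = 1.15, x₁ = 2.18

Secant formula: x_{n+1} = x_n - f(x_n)(x_n - x_{n-1})/(f(x_n) - f(x_{n-1}))

Iteration 1:
  f(1.150000) = -0.710238
  f(2.180000) = 0.959325
  x_2 = 2.180000 - 0.959325×(2.180000 - 1.150000)/(0.959325 - (-0.710238))
       = 1.588166
Iteration 2:
  f(2.180000) = 0.959325
  f(1.588166) = 0.050745
  x_3 = 1.588166 - 0.050745×(1.588166 - 2.180000)/(0.050745 - 0.959325)
       = 1.555111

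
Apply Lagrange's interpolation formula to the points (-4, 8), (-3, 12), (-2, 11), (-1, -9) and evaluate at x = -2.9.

Lagrange interpolation formula:
P(x) = Σ yᵢ × Lᵢ(x)
where Lᵢ(x) = Π_{j≠i} (x - xⱼ)/(xᵢ - xⱼ)

L_0(-2.9) = (-2.9 - (-3))/(-4 - (-3)) × (-2.9 - (-2))/(-4 - (-2)) × (-2.9 - (-1))/(-4 - (-1)) = -0.028500
L_1(-2.9) = (-2.9 - (-4))/(-3 - (-4)) × (-2.9 - (-2))/(-3 - (-2)) × (-2.9 - (-1))/(-3 - (-1)) = 0.940500
L_2(-2.9) = (-2.9 - (-4))/(-2 - (-4)) × (-2.9 - (-3))/(-2 - (-3)) × (-2.9 - (-1))/(-2 - (-1)) = 0.104500
L_3(-2.9) = (-2.9 - (-4))/(-1 - (-4)) × (-2.9 - (-3))/(-1 - (-3)) × (-2.9 - (-2))/(-1 - (-2)) = -0.016500

P(-2.9) = 8×L_0(-2.9) + 12×L_1(-2.9) + 11×L_2(-2.9) + (-9)×L_3(-2.9)
P(-2.9) = 12.356000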